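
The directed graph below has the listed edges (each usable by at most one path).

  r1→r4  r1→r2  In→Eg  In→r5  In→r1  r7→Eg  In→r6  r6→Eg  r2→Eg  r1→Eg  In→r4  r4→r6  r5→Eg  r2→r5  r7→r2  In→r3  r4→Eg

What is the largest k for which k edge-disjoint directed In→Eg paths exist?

Assign every edge capacity 1; by Menger, the answer equals the max flow.
Path In→Eg (+1); total 1.
Path In→r1→Eg (+1); total 2.
Path In→r4→Eg (+1); total 3.
Path In→r5→Eg (+1); total 4.
Path In→r6→Eg (+1); total 5.
No residual In→Eg path; max flow = 5.
Certifying cut of size 5: {In→Eg, In→r1, In→r4, In→r5, In→r6}.

5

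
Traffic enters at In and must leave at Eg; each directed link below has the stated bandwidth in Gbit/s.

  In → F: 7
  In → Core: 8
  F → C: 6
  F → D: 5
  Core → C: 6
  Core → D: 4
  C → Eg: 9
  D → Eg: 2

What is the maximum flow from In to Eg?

Augment In→F→C→Eg: bottleneck 6, flow now 6.
Augment In→F→D→Eg: bottleneck 1, flow now 7.
Augment In→Core→C→Eg: bottleneck 3, flow now 10.
Augment In→Core→D→Eg: bottleneck 1, flow now 11.
No augmenting path remains; maximum flow = 11.
In the residual graph, reachable from In: {In, F, Core, C, D}.
Min-cut edges: C→Eg (9), D→Eg (2); capacity 9 + 2 = 11.
This cut is saturated, so no flow can exceed 11.

11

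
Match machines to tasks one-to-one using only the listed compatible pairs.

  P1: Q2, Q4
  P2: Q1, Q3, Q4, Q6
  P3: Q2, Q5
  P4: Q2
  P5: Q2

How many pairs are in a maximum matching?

4

Unit-capacity flow: source→left, listed edges, right→sink; max matching = max flow.
Augmenting path P1→Q2 (+1); matched 1.
Augmenting path P2→Q1 (+1); matched 2.
Augmenting path P3→Q5 (+1); matched 3.
Augmenting path P4→Q2→P1→Q4 (+1); matched 4.
No augmenting path remains; maximum matching = 4.
König certificate: {P1, P2, P3, Q2} is a vertex cover of size 4 (every listed pair touches it), so no matching can be larger.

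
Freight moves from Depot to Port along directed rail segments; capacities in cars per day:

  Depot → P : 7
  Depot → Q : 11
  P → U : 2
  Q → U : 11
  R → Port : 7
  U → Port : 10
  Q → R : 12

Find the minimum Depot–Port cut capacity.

Augment Depot→P→U→Port: bottleneck 2, flow now 2.
Augment Depot→Q→R→Port: bottleneck 7, flow now 9.
Augment Depot→Q→U→Port: bottleneck 4, flow now 13.
No augmenting path remains; maximum flow = 13.
By max-flow min-cut, the minimum cut capacity equals the max flow.
In the residual graph, reachable from Depot: {Depot, P}.
Min-cut edges: Depot→Q (11), P→U (2); capacity 11 + 2 = 13.

13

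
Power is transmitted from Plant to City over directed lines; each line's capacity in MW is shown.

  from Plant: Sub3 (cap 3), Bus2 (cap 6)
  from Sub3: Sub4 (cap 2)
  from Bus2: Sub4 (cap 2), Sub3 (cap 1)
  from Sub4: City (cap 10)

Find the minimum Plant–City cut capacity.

Augment Plant→Sub3→Sub4→City: bottleneck 2, flow now 2.
Augment Plant→Bus2→Sub4→City: bottleneck 2, flow now 4.
No augmenting path remains; maximum flow = 4.
By max-flow min-cut, the minimum cut capacity equals the max flow.
In the residual graph, reachable from Plant: {Plant, Sub3, Bus2}.
Min-cut edges: Sub3→Sub4 (2), Bus2→Sub4 (2); capacity 2 + 2 = 4.

4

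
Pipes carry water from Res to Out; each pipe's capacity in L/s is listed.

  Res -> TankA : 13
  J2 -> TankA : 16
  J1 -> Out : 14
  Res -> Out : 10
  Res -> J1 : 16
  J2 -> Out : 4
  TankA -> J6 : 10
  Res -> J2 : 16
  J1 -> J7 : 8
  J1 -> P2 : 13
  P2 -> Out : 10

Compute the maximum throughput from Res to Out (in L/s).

Augment Res→Out: bottleneck 10, flow now 10.
Augment Res→J2→Out: bottleneck 4, flow now 14.
Augment Res→J1→Out: bottleneck 14, flow now 28.
Augment Res→J1→P2→Out: bottleneck 2, flow now 30.
No augmenting path remains; maximum flow = 30.
In the residual graph, reachable from Res: {Res, J2, TankA, J6}.
Min-cut edges: Res→J1 (16), Res→Out (10), J2→Out (4); capacity 16 + 10 + 4 = 30.
This cut is saturated, so no flow can exceed 30.

30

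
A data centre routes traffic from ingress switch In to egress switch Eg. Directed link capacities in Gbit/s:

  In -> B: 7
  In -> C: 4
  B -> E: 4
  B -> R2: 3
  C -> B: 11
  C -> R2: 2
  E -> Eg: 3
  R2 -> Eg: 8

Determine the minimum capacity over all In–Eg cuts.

8

Augment In→B→E→Eg: bottleneck 3, flow now 3.
Augment In→B→R2→Eg: bottleneck 3, flow now 6.
Augment In→C→R2→Eg: bottleneck 2, flow now 8.
No augmenting path remains; maximum flow = 8.
By max-flow min-cut, the minimum cut capacity equals the max flow.
In the residual graph, reachable from In: {In, B, C, E}.
Min-cut edges: B→R2 (3), C→R2 (2), E→Eg (3); capacity 3 + 2 + 3 = 8.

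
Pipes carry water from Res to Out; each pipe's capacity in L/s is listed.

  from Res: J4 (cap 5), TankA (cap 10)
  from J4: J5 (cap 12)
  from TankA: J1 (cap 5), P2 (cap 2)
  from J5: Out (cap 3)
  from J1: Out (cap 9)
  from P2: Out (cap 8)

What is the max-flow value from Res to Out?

10

Augment Res→J4→J5→Out: bottleneck 3, flow now 3.
Augment Res→TankA→J1→Out: bottleneck 5, flow now 8.
Augment Res→TankA→P2→Out: bottleneck 2, flow now 10.
No augmenting path remains; maximum flow = 10.
In the residual graph, reachable from Res: {Res, J4, TankA, J5}.
Min-cut edges: TankA→J1 (5), TankA→P2 (2), J5→Out (3); capacity 5 + 2 + 3 = 10.
This cut is saturated, so no flow can exceed 10.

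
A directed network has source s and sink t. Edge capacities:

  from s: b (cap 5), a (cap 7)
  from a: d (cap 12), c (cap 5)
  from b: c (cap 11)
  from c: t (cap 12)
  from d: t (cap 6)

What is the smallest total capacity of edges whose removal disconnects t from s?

Augment s→a→c→t: bottleneck 5, flow now 5.
Augment s→a→d→t: bottleneck 2, flow now 7.
Augment s→b→c→t: bottleneck 5, flow now 12.
No augmenting path remains; maximum flow = 12.
By max-flow min-cut, the minimum cut capacity equals the max flow.
In the residual graph, reachable from s: {s}.
Min-cut edges: s→a (7), s→b (5); capacity 7 + 5 = 12.

12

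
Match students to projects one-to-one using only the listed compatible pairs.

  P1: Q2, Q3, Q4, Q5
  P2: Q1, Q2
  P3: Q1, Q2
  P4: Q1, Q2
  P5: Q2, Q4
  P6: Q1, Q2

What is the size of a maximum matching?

Unit-capacity flow: source→left, listed edges, right→sink; max matching = max flow.
Augmenting path P1→Q2 (+1); matched 1.
Augmenting path P2→Q1 (+1); matched 2.
Augmenting path P5→Q4 (+1); matched 3.
Augmenting path P3→Q2→P1→Q3 (+1); matched 4.
No augmenting path remains; maximum matching = 4.
König certificate: {P1, P5, Q1, Q2} is a vertex cover of size 4 (every listed pair touches it), so no matching can be larger.

4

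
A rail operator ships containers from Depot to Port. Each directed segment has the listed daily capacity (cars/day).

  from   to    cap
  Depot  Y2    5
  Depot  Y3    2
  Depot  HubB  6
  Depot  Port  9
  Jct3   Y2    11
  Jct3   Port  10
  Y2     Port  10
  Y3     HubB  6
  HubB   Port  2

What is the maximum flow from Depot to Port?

Augment Depot→Port: bottleneck 9, flow now 9.
Augment Depot→Y2→Port: bottleneck 5, flow now 14.
Augment Depot→HubB→Port: bottleneck 2, flow now 16.
No augmenting path remains; maximum flow = 16.
In the residual graph, reachable from Depot: {Depot, Y3, HubB}.
Min-cut edges: Depot→Y2 (5), Depot→Port (9), HubB→Port (2); capacity 5 + 9 + 2 = 16.
This cut is saturated, so no flow can exceed 16.

16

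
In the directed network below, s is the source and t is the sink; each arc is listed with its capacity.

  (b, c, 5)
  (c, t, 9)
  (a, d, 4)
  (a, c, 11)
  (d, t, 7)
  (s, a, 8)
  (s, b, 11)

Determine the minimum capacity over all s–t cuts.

Augment s→a→c→t: bottleneck 8, flow now 8.
Augment s→b→c→t: bottleneck 1, flow now 9.
Augment s→b→c→a→d→t: bottleneck 4, flow now 13. (uses reverse residual edge)
No augmenting path remains; maximum flow = 13.
By max-flow min-cut, the minimum cut capacity equals the max flow.
In the residual graph, reachable from s: {s, b}.
Min-cut edges: s→a (8), b→c (5); capacity 8 + 5 = 13.

13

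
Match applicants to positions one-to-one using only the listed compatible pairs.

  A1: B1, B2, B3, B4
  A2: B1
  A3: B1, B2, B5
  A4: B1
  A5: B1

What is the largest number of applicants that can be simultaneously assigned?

Unit-capacity flow: source→left, listed edges, right→sink; max matching = max flow.
Augmenting path A1→B1 (+1); matched 1.
Augmenting path A3→B2 (+1); matched 2.
Augmenting path A2→B1→A1→B3 (+1); matched 3.
No augmenting path remains; maximum matching = 3.
König certificate: {A1, A3, B1} is a vertex cover of size 3 (every listed pair touches it), so no matching can be larger.

3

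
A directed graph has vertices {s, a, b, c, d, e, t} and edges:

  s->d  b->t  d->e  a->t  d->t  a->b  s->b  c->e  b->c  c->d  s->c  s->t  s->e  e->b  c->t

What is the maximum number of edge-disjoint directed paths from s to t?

Assign every edge capacity 1; by Menger, the answer equals the max flow.
Path s→t (+1); total 1.
Path s→b→t (+1); total 2.
Path s→c→t (+1); total 3.
Path s→d→t (+1); total 4.
No residual s→t path; max flow = 4.
Certifying cut of size 4: {b→t, c→t, d→t, s→t}.

4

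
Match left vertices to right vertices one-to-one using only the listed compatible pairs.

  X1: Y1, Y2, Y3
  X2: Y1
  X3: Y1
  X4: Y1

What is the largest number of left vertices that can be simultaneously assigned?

2

Unit-capacity flow: source→left, listed edges, right→sink; max matching = max flow.
Augmenting path X1→Y1 (+1); matched 1.
Augmenting path X2→Y1→X1→Y2 (+1); matched 2.
No augmenting path remains; maximum matching = 2.
König certificate: {X1, Y1} is a vertex cover of size 2 (every listed pair touches it), so no matching can be larger.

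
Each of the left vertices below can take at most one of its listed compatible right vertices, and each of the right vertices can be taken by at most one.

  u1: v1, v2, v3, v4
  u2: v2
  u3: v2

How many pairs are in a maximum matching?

Unit-capacity flow: source→left, listed edges, right→sink; max matching = max flow.
Augmenting path u1→v1 (+1); matched 1.
Augmenting path u2→v2 (+1); matched 2.
No augmenting path remains; maximum matching = 2.
König certificate: {u1, v2} is a vertex cover of size 2 (every listed pair touches it), so no matching can be larger.

2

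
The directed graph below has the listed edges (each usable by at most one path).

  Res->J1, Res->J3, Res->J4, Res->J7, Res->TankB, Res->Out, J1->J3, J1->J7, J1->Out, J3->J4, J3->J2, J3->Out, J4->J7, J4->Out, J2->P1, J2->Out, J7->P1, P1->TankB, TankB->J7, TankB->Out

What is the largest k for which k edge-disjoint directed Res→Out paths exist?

5

Assign every edge capacity 1; by Menger, the answer equals the max flow.
Path Res→Out (+1); total 1.
Path Res→J1→Out (+1); total 2.
Path Res→J3→Out (+1); total 3.
Path Res→J4→Out (+1); total 4.
Path Res→TankB→Out (+1); total 5.
No residual Res→Out path; max flow = 5.
Certifying cut of size 5: {Res→J1, Res→J3, Res→J4, Res→Out, TankB→Out}.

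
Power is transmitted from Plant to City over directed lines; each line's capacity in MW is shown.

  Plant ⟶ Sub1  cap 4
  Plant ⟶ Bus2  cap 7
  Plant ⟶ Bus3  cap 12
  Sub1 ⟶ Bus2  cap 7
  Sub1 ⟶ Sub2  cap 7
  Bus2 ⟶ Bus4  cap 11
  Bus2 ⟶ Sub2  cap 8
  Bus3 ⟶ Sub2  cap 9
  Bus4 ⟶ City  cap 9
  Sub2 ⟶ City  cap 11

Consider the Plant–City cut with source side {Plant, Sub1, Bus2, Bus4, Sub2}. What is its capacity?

32

Edges leaving {Plant, Sub1, Bus2, Bus4, Sub2}: Plant→Bus3 (12), Bus4→City (9), Sub2→City (11).
Cut capacity = 12 + 9 + 11 = 32.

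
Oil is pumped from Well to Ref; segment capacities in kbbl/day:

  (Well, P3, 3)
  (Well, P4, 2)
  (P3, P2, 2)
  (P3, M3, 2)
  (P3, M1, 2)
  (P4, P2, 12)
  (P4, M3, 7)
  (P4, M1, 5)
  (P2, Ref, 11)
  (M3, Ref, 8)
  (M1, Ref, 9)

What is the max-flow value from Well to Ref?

Augment Well→P3→P2→Ref: bottleneck 2, flow now 2.
Augment Well→P3→M3→Ref: bottleneck 1, flow now 3.
Augment Well→P4→P2→Ref: bottleneck 2, flow now 5.
No augmenting path remains; maximum flow = 5.
In the residual graph, reachable from Well: {Well}.
Min-cut edges: Well→P3 (3), Well→P4 (2); capacity 3 + 2 = 5.
This cut is saturated, so no flow can exceed 5.

5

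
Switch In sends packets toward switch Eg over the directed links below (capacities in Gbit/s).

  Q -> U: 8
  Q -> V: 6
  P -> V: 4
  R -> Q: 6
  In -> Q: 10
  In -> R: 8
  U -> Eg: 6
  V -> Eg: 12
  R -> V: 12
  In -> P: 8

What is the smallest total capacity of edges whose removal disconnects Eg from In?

Augment In→P→V→Eg: bottleneck 4, flow now 4.
Augment In→Q→U→Eg: bottleneck 6, flow now 10.
Augment In→Q→V→Eg: bottleneck 4, flow now 14.
Augment In→R→V→Eg: bottleneck 4, flow now 18.
No augmenting path remains; maximum flow = 18.
By max-flow min-cut, the minimum cut capacity equals the max flow.
In the residual graph, reachable from In: {In, P, Q, R, U, V}.
Min-cut edges: U→Eg (6), V→Eg (12); capacity 6 + 12 = 18.

18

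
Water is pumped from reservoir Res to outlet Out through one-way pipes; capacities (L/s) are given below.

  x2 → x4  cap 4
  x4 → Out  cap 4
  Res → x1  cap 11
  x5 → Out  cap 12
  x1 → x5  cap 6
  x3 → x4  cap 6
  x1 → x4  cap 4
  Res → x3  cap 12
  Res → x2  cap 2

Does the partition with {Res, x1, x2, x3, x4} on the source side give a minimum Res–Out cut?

Yes — it is a minimum cut (capacity 10).

Given cut capacity: 6 + 4 = 10.
Augment Res→x1→x4→Out: bottleneck 4, flow now 4.
Augment Res→x1→x5→Out: bottleneck 6, flow now 10.
No augmenting path remains; maximum flow = 10.
Cut capacity 10 equals the max flow, so it is a minimum cut.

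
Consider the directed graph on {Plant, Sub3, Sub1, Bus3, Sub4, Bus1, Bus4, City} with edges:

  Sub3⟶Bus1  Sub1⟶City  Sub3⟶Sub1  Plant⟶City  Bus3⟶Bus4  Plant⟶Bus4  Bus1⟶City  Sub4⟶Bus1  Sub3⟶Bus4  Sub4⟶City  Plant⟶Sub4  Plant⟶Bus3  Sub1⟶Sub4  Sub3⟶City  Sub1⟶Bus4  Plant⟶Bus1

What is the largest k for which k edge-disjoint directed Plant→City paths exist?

Assign every edge capacity 1; by Menger, the answer equals the max flow.
Path Plant→City (+1); total 1.
Path Plant→Sub4→City (+1); total 2.
Path Plant→Bus1→City (+1); total 3.
No residual Plant→City path; max flow = 3.
Certifying cut of size 3: {Plant→Bus1, Plant→City, Plant→Sub4}.

3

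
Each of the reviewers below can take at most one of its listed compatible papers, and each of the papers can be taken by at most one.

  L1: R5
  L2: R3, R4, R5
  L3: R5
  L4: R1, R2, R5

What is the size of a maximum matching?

3

Unit-capacity flow: source→left, listed edges, right→sink; max matching = max flow.
Augmenting path L1→R5 (+1); matched 1.
Augmenting path L2→R3 (+1); matched 2.
Augmenting path L4→R1 (+1); matched 3.
No augmenting path remains; maximum matching = 3.
König certificate: {L2, L4, R5} is a vertex cover of size 3 (every listed pair touches it), so no matching can be larger.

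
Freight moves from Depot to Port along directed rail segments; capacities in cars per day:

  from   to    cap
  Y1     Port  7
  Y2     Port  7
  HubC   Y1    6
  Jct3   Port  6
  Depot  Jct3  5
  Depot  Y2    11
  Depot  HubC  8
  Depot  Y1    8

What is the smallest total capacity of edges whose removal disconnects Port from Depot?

19

Augment Depot→Y1→Port: bottleneck 7, flow now 7.
Augment Depot→Y2→Port: bottleneck 7, flow now 14.
Augment Depot→Jct3→Port: bottleneck 5, flow now 19.
No augmenting path remains; maximum flow = 19.
By max-flow min-cut, the minimum cut capacity equals the max flow.
In the residual graph, reachable from Depot: {Depot, HubC, Y1, Y2}.
Min-cut edges: Depot→Jct3 (5), Y1→Port (7), Y2→Port (7); capacity 5 + 7 + 7 = 19.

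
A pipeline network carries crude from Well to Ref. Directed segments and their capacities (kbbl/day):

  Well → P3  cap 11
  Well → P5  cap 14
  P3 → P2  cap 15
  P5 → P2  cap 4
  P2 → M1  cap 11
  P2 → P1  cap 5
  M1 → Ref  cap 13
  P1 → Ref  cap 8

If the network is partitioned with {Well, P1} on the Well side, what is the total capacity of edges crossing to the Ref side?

Edges leaving {Well, P1}: Well→P3 (11), Well→P5 (14), P1→Ref (8).
Cut capacity = 11 + 14 + 8 = 33.

33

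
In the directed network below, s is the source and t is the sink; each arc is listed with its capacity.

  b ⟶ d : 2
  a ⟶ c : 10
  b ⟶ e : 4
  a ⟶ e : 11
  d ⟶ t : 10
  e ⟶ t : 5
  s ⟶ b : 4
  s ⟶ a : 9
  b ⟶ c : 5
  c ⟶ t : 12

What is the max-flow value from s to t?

13

Augment s→a→c→t: bottleneck 9, flow now 9.
Augment s→b→c→t: bottleneck 3, flow now 12.
Augment s→b→d→t: bottleneck 1, flow now 13.
No augmenting path remains; maximum flow = 13.
In the residual graph, reachable from s: {s}.
Min-cut edges: s→a (9), s→b (4); capacity 9 + 4 = 13.
This cut is saturated, so no flow can exceed 13.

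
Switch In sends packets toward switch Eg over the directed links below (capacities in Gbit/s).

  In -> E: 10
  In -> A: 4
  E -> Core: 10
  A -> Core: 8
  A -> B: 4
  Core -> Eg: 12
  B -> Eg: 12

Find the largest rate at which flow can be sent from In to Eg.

14

Augment In→E→Core→Eg: bottleneck 10, flow now 10.
Augment In→A→Core→Eg: bottleneck 2, flow now 12.
Augment In→A→B→Eg: bottleneck 2, flow now 14.
No augmenting path remains; maximum flow = 14.
In the residual graph, reachable from In: {In}.
Min-cut edges: In→E (10), In→A (4); capacity 10 + 4 = 14.
This cut is saturated, so no flow can exceed 14.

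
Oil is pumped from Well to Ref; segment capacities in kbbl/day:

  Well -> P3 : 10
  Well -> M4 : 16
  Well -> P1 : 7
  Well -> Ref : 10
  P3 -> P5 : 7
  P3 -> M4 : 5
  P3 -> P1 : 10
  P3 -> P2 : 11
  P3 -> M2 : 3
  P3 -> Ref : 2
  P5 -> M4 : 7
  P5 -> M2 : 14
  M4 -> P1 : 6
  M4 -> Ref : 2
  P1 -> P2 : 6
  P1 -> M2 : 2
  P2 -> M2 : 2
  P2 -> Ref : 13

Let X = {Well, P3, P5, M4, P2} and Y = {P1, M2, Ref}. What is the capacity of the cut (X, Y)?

Edges leaving {Well, P3, P5, M4, P2}: Well→P1 (7), Well→Ref (10), P3→P1 (10), P3→M2 (3), P3→Ref (2), P5→M2 (14), M4→P1 (6), M4→Ref (2), P2→M2 (2), P2→Ref (13).
Cut capacity = 7 + 10 + 10 + 3 + 2 + 14 + 6 + 2 + 2 + 13 = 69.

69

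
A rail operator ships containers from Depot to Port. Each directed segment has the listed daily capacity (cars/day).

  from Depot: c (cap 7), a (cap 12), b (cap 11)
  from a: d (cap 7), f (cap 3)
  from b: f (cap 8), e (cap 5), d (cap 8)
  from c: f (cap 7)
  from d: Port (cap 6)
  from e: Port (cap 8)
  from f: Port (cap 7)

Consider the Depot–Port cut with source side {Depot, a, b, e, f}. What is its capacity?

37

Edges leaving {Depot, a, b, e, f}: Depot→c (7), a→d (7), b→d (8), e→Port (8), f→Port (7).
Cut capacity = 7 + 7 + 8 + 8 + 7 = 37.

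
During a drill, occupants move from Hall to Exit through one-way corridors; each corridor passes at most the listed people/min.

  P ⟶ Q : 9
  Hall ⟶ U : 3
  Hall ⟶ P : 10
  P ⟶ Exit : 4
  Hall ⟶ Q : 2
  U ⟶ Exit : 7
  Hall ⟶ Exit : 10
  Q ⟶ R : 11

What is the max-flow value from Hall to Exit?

17

Augment Hall→Exit: bottleneck 10, flow now 10.
Augment Hall→P→Exit: bottleneck 4, flow now 14.
Augment Hall→U→Exit: bottleneck 3, flow now 17.
No augmenting path remains; maximum flow = 17.
In the residual graph, reachable from Hall: {Hall, P, Q, R}.
Min-cut edges: Hall→U (3), Hall→Exit (10), P→Exit (4); capacity 3 + 10 + 4 = 17.
This cut is saturated, so no flow can exceed 17.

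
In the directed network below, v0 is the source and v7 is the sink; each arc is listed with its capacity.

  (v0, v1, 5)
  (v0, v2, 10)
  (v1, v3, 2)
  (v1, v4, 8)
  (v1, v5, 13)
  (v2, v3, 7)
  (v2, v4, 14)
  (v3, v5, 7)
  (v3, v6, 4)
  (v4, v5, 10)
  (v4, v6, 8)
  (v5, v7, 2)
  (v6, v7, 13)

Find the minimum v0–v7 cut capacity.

14

Augment v0→v1→v5→v7: bottleneck 2, flow now 2.
Augment v0→v1→v3→v6→v7: bottleneck 2, flow now 4.
Augment v0→v1→v4→v6→v7: bottleneck 1, flow now 5.
Augment v0→v2→v3→v6→v7: bottleneck 2, flow now 7.
Augment v0→v2→v4→v6→v7: bottleneck 7, flow now 14.
No augmenting path remains; maximum flow = 14.
By max-flow min-cut, the minimum cut capacity equals the max flow.
In the residual graph, reachable from v0: {v0, v1, v2, v3, v4, v5}.
Min-cut edges: v3→v6 (4), v4→v6 (8), v5→v7 (2); capacity 4 + 8 + 2 = 14.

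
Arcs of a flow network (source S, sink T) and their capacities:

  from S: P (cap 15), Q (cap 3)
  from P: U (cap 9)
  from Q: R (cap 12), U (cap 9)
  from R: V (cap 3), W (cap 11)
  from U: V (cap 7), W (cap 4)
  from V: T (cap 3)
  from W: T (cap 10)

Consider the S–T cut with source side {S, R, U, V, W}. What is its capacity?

Edges leaving {S, R, U, V, W}: S→P (15), S→Q (3), V→T (3), W→T (10).
Cut capacity = 15 + 3 + 3 + 10 = 31.

31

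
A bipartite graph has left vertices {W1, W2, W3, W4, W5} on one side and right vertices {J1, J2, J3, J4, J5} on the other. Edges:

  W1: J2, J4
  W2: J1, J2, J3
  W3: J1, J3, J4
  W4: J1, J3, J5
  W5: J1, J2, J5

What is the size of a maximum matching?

Unit-capacity flow: source→left, listed edges, right→sink; max matching = max flow.
Augmenting path W1→J2 (+1); matched 1.
Augmenting path W2→J1 (+1); matched 2.
Augmenting path W3→J3 (+1); matched 3.
Augmenting path W4→J5 (+1); matched 4.
Augmenting path W5→J2→W1→J4 (+1); matched 5.
No augmenting path remains; maximum matching = 5.
König certificate: {W1, W2, W3, W4, W5} is a vertex cover of size 5 (every listed pair touches it), so no matching can be larger.

5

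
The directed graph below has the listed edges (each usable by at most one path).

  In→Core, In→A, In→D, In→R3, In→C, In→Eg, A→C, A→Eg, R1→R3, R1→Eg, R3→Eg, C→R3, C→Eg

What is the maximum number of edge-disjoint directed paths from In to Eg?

4

Assign every edge capacity 1; by Menger, the answer equals the max flow.
Path In→Eg (+1); total 1.
Path In→A→Eg (+1); total 2.
Path In→R3→Eg (+1); total 3.
Path In→C→Eg (+1); total 4.
No residual In→Eg path; max flow = 4.
Certifying cut of size 4: {In→A, In→C, In→Eg, In→R3}.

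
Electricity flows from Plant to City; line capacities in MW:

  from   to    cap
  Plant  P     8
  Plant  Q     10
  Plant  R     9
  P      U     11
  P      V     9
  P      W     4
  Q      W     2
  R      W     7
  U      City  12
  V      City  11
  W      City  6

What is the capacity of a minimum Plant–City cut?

14

Augment Plant→P→U→City: bottleneck 8, flow now 8.
Augment Plant→Q→W→City: bottleneck 2, flow now 10.
Augment Plant→R→W→City: bottleneck 4, flow now 14.
No augmenting path remains; maximum flow = 14.
By max-flow min-cut, the minimum cut capacity equals the max flow.
In the residual graph, reachable from Plant: {Plant, Q, R, W}.
Min-cut edges: Plant→P (8), W→City (6); capacity 8 + 6 = 14.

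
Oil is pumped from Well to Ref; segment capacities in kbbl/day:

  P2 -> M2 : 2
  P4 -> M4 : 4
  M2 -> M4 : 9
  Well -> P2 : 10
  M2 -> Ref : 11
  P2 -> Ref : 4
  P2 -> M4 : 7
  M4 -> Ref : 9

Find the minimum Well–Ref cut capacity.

Augment Well→P2→Ref: bottleneck 4, flow now 4.
Augment Well→P2→M2→Ref: bottleneck 2, flow now 6.
Augment Well→P2→M4→Ref: bottleneck 4, flow now 10.
No augmenting path remains; maximum flow = 10.
By max-flow min-cut, the minimum cut capacity equals the max flow.
In the residual graph, reachable from Well: {Well}.
Min-cut edges: Well→P2 (10); capacity 10 = 10.

10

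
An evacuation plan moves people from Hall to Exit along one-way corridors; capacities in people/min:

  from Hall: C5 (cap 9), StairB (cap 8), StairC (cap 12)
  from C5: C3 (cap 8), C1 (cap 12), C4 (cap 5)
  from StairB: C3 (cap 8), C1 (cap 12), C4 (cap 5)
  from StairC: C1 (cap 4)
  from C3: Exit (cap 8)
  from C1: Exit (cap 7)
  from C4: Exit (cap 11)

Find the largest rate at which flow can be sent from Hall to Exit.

21

Augment Hall→C5→C3→Exit: bottleneck 8, flow now 8.
Augment Hall→C5→C1→Exit: bottleneck 1, flow now 9.
Augment Hall→StairB→C1→Exit: bottleneck 6, flow now 15.
Augment Hall→StairB→C4→Exit: bottleneck 2, flow now 17.
Augment Hall→StairC→C1→C5→C4→Exit: bottleneck 1, flow now 18. (uses reverse residual edge)
Augment Hall→StairC→C1→StairB→C4→Exit: bottleneck 3, flow now 21. (uses reverse residual edge)
No augmenting path remains; maximum flow = 21.
In the residual graph, reachable from Hall: {Hall, StairC}.
Min-cut edges: Hall→C5 (9), Hall→StairB (8), StairC→C1 (4); capacity 9 + 8 + 4 = 21.
This cut is saturated, so no flow can exceed 21.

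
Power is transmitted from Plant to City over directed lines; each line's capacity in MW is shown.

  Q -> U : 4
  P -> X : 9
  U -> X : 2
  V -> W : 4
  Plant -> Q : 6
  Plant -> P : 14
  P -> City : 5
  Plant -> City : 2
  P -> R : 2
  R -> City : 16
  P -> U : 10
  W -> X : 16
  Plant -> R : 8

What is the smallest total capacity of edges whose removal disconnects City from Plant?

Augment Plant→City: bottleneck 2, flow now 2.
Augment Plant→P→City: bottleneck 5, flow now 7.
Augment Plant→R→City: bottleneck 8, flow now 15.
Augment Plant→P→R→City: bottleneck 2, flow now 17.
No augmenting path remains; maximum flow = 17.
By max-flow min-cut, the minimum cut capacity equals the max flow.
In the residual graph, reachable from Plant: {Plant, P, Q, U, X}.
Min-cut edges: Plant→R (8), Plant→City (2), P→R (2), P→City (5); capacity 8 + 2 + 2 + 5 = 17.

17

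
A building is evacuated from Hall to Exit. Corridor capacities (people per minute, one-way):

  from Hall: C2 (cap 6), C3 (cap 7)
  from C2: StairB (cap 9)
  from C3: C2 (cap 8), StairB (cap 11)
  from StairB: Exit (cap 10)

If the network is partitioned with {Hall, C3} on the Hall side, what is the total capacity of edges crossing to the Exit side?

Edges leaving {Hall, C3}: Hall→C2 (6), C3→C2 (8), C3→StairB (11).
Cut capacity = 6 + 8 + 11 = 25.

25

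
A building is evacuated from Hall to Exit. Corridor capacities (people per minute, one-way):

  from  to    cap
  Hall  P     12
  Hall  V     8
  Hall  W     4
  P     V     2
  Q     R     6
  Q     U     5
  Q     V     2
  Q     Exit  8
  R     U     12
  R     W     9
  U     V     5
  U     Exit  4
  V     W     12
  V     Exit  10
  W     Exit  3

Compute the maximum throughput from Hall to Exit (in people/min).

Augment Hall→V→Exit: bottleneck 8, flow now 8.
Augment Hall→W→Exit: bottleneck 3, flow now 11.
Augment Hall→P→V→Exit: bottleneck 2, flow now 13.
No augmenting path remains; maximum flow = 13.
In the residual graph, reachable from Hall: {Hall, P, W}.
Min-cut edges: Hall→V (8), P→V (2), W→Exit (3); capacity 8 + 2 + 3 = 13.
This cut is saturated, so no flow can exceed 13.

13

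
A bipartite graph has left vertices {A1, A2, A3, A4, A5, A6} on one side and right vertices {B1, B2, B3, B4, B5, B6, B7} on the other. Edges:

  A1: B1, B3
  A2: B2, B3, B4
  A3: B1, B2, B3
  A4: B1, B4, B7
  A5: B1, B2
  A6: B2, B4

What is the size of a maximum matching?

Unit-capacity flow: source→left, listed edges, right→sink; max matching = max flow.
Augmenting path A1→B1 (+1); matched 1.
Augmenting path A2→B2 (+1); matched 2.
Augmenting path A3→B3 (+1); matched 3.
Augmenting path A4→B4 (+1); matched 4.
Augmenting path A6→B4→A4→B7 (+1); matched 5.
No augmenting path remains; maximum matching = 5.
König certificate: {A4, B1, B2, B3, B4} is a vertex cover of size 5 (every listed pair touches it), so no matching can be larger.

5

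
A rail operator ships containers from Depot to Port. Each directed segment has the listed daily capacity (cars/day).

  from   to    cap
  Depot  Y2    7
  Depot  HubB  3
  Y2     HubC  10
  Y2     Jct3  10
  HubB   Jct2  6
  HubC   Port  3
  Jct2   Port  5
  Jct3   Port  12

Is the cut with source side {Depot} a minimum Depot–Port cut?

Yes — it is a minimum cut (capacity 10).

Given cut capacity: 7 + 3 = 10.
Augment Depot→Y2→HubC→Port: bottleneck 3, flow now 3.
Augment Depot→Y2→Jct3→Port: bottleneck 4, flow now 7.
Augment Depot→HubB→Jct2→Port: bottleneck 3, flow now 10.
No augmenting path remains; maximum flow = 10.
Cut capacity 10 equals the max flow, so it is a minimum cut.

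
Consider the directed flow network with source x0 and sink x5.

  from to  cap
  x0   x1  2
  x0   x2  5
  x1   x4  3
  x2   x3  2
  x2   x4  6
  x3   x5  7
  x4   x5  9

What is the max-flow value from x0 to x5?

Augment x0→x1→x4→x5: bottleneck 2, flow now 2.
Augment x0→x2→x3→x5: bottleneck 2, flow now 4.
Augment x0→x2→x4→x5: bottleneck 3, flow now 7.
No augmenting path remains; maximum flow = 7.
In the residual graph, reachable from x0: {x0}.
Min-cut edges: x0→x1 (2), x0→x2 (5); capacity 2 + 5 = 7.
This cut is saturated, so no flow can exceed 7.

7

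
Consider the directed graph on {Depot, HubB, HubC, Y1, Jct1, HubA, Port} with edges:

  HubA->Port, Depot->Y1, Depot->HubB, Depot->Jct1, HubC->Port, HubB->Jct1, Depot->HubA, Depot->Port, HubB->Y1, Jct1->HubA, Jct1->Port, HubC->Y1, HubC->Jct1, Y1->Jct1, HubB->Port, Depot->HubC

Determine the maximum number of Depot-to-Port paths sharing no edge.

Assign every edge capacity 1; by Menger, the answer equals the max flow.
Path Depot→Port (+1); total 1.
Path Depot→HubB→Port (+1); total 2.
Path Depot→HubC→Port (+1); total 3.
Path Depot→Jct1→Port (+1); total 4.
Path Depot→HubA→Port (+1); total 5.
No residual Depot→Port path; max flow = 5.
Certifying cut of size 5: {Depot→HubB, Depot→HubC, Depot→Port, HubA→Port, Jct1→Port}.

5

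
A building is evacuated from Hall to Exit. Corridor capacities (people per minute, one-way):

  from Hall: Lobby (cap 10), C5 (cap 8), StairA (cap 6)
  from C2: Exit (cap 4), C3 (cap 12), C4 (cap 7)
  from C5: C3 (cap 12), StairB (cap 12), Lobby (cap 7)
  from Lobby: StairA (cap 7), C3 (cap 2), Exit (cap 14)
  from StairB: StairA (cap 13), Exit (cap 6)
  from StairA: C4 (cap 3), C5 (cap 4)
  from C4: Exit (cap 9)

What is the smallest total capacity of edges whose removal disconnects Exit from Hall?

Augment Hall→Lobby→Exit: bottleneck 10, flow now 10.
Augment Hall→C5→Lobby→Exit: bottleneck 4, flow now 14.
Augment Hall→C5→StairB→Exit: bottleneck 4, flow now 18.
Augment Hall→StairA→C4→Exit: bottleneck 3, flow now 21.
Augment Hall→StairA→C5→StairB→Exit: bottleneck 2, flow now 23.
No augmenting path remains; maximum flow = 23.
By max-flow min-cut, the minimum cut capacity equals the max flow.
In the residual graph, reachable from Hall: {Hall, C5, Lobby, StairB, StairA, C3}.
Min-cut edges: Lobby→Exit (14), StairB→Exit (6), StairA→C4 (3); capacity 14 + 6 + 3 = 23.

23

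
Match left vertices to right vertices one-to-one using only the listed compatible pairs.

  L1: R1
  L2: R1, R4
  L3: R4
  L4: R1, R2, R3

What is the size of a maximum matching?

3

Unit-capacity flow: source→left, listed edges, right→sink; max matching = max flow.
Augmenting path L1→R1 (+1); matched 1.
Augmenting path L2→R4 (+1); matched 2.
Augmenting path L4→R2 (+1); matched 3.
No augmenting path remains; maximum matching = 3.
König certificate: {L4, R1, R4} is a vertex cover of size 3 (every listed pair touches it), so no matching can be larger.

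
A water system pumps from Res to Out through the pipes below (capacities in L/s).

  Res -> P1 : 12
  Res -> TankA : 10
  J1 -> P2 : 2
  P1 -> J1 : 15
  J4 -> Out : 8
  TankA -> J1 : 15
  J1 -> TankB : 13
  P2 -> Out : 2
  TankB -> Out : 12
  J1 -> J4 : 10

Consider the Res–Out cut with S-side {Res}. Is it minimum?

Given cut capacity: 10 + 12 = 22.
Augment Res→TankA→J1→P2→Out: bottleneck 2, flow now 2.
Augment Res→TankA→J1→TankB→Out: bottleneck 8, flow now 10.
Augment Res→P1→J1→TankB→Out: bottleneck 4, flow now 14.
Augment Res→P1→J1→J4→Out: bottleneck 8, flow now 22.
No augmenting path remains; maximum flow = 22.
Cut capacity 22 equals the max flow, so it is a minimum cut.

Yes — it is a minimum cut (capacity 22).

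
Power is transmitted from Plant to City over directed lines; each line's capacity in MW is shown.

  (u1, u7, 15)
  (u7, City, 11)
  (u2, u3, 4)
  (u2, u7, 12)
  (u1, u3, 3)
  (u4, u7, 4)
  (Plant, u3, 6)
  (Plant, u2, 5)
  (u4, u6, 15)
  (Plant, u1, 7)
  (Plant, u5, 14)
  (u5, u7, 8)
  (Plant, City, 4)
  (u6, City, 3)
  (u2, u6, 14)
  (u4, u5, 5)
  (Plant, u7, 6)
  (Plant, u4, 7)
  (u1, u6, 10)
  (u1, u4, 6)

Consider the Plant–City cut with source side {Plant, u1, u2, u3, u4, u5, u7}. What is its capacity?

Edges leaving {Plant, u1, u2, u3, u4, u5, u7}: Plant→City (4), u1→u6 (10), u2→u6 (14), u4→u6 (15), u7→City (11).
Cut capacity = 4 + 10 + 14 + 15 + 11 = 54.

54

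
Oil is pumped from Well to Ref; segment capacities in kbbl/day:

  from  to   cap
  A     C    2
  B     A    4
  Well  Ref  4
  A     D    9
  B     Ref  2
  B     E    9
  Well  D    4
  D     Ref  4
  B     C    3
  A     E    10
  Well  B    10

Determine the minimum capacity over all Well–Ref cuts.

10

Augment Well→Ref: bottleneck 4, flow now 4.
Augment Well→B→Ref: bottleneck 2, flow now 6.
Augment Well→D→Ref: bottleneck 4, flow now 10.
No augmenting path remains; maximum flow = 10.
By max-flow min-cut, the minimum cut capacity equals the max flow.
In the residual graph, reachable from Well: {Well, A, B, C, D, E}.
Min-cut edges: Well→Ref (4), B→Ref (2), D→Ref (4); capacity 4 + 2 + 4 = 10.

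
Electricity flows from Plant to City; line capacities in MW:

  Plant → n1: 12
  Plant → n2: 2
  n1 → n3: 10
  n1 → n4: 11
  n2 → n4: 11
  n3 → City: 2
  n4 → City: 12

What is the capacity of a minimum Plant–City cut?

Augment Plant→n1→n3→City: bottleneck 2, flow now 2.
Augment Plant→n1→n4→City: bottleneck 10, flow now 12.
Augment Plant→n2→n4→City: bottleneck 2, flow now 14.
No augmenting path remains; maximum flow = 14.
By max-flow min-cut, the minimum cut capacity equals the max flow.
In the residual graph, reachable from Plant: {Plant}.
Min-cut edges: Plant→n1 (12), Plant→n2 (2); capacity 12 + 2 = 14.

14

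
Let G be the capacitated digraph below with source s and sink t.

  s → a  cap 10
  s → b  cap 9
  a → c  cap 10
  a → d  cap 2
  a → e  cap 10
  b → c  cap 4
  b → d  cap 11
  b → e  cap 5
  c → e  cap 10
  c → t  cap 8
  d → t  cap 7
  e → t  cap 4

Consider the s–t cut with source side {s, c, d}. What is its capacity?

Edges leaving {s, c, d}: s→a (10), s→b (9), c→e (10), c→t (8), d→t (7).
Cut capacity = 10 + 9 + 10 + 8 + 7 = 44.

44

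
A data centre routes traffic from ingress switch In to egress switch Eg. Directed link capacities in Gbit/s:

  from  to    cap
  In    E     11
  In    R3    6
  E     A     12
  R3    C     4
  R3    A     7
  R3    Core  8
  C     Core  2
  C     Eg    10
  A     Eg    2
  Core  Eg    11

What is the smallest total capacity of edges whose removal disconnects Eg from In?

8

Augment In→E→A→Eg: bottleneck 2, flow now 2.
Augment In→R3→C→Eg: bottleneck 4, flow now 6.
Augment In→R3→Core→Eg: bottleneck 2, flow now 8.
No augmenting path remains; maximum flow = 8.
By max-flow min-cut, the minimum cut capacity equals the max flow.
In the residual graph, reachable from In: {In, E, A}.
Min-cut edges: In→R3 (6), A→Eg (2); capacity 6 + 2 = 8.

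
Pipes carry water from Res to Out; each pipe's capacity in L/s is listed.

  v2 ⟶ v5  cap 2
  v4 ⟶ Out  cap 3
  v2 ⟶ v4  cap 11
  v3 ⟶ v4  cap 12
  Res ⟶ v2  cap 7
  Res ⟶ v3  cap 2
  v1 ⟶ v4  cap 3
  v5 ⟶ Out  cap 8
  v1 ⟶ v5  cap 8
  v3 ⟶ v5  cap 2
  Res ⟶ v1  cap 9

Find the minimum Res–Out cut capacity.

Augment Res→v1→v4→Out: bottleneck 3, flow now 3.
Augment Res→v1→v5→Out: bottleneck 6, flow now 9.
Augment Res→v2→v5→Out: bottleneck 2, flow now 11.
No augmenting path remains; maximum flow = 11.
By max-flow min-cut, the minimum cut capacity equals the max flow.
In the residual graph, reachable from Res: {Res, v1, v2, v3, v4, v5}.
Min-cut edges: v4→Out (3), v5→Out (8); capacity 3 + 8 = 11.

11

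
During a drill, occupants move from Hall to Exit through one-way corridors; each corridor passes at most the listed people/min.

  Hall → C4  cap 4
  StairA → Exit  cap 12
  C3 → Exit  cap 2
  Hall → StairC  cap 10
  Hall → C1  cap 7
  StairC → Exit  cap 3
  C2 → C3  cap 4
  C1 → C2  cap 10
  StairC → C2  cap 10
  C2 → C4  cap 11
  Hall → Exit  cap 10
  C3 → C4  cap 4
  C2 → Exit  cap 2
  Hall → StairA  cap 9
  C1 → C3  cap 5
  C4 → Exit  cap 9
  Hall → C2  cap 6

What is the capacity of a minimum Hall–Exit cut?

Augment Hall→Exit: bottleneck 10, flow now 10.
Augment Hall→StairC→Exit: bottleneck 3, flow now 13.
Augment Hall→C2→Exit: bottleneck 2, flow now 15.
Augment Hall→StairA→Exit: bottleneck 9, flow now 24.
Augment Hall→C4→Exit: bottleneck 4, flow now 28.
Augment Hall→C1→C3→Exit: bottleneck 2, flow now 30.
Augment Hall→C2→C4→Exit: bottleneck 4, flow now 34.
Augment Hall→StairC→C2→C4→Exit: bottleneck 1, flow now 35.
No augmenting path remains; maximum flow = 35.
By max-flow min-cut, the minimum cut capacity equals the max flow.
In the residual graph, reachable from Hall: {Hall, StairC, C1, C2, C3, C4}.
Min-cut edges: Hall→StairA (9), Hall→Exit (10), StairC→Exit (3), C2→Exit (2), C3→Exit (2), C4→Exit (9); capacity 9 + 10 + 3 + 2 + 2 + 9 = 35.

35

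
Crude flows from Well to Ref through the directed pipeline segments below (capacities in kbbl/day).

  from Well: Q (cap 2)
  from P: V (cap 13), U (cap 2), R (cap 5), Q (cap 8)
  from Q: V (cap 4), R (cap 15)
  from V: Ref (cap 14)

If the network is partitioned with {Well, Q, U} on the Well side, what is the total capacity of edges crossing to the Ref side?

19

Edges leaving {Well, Q, U}: Q→R (15), Q→V (4).
Cut capacity = 15 + 4 = 19.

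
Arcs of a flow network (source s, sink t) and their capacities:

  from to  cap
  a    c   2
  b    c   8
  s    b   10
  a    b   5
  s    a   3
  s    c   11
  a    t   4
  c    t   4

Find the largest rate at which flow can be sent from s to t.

7

Augment s→a→t: bottleneck 3, flow now 3.
Augment s→c→t: bottleneck 4, flow now 7.
No augmenting path remains; maximum flow = 7.
In the residual graph, reachable from s: {s, b, c}.
Min-cut edges: s→a (3), c→t (4); capacity 3 + 4 = 7.
This cut is saturated, so no flow can exceed 7.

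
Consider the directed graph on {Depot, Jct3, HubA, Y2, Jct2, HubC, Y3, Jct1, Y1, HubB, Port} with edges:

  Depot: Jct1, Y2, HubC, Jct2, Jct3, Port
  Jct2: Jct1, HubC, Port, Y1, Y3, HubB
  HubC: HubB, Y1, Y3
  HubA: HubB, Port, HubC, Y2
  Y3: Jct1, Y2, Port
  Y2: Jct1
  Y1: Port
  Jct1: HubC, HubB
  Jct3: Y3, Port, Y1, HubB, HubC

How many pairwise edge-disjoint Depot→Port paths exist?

Assign every edge capacity 1; by Menger, the answer equals the max flow.
Path Depot→Port (+1); total 1.
Path Depot→Jct3→Port (+1); total 2.
Path Depot→Jct2→Port (+1); total 3.
Path Depot→HubC→Y3→Port (+1); total 4.
Path Depot→Jct1→HubC→Y1→Port (+1); total 5.
No residual Depot→Port path; max flow = 5.
Certifying cut of size 5: {Depot→HubC, Depot→Jct2, Depot→Jct3, Depot→Port, Jct1→HubC}.

5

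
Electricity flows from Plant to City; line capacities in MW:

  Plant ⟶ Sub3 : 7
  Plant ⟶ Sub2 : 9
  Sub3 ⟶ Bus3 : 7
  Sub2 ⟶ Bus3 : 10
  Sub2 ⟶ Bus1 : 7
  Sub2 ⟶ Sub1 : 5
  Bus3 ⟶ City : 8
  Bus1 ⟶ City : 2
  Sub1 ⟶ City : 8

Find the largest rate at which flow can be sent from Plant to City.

15

Augment Plant→Sub3→Bus3→City: bottleneck 7, flow now 7.
Augment Plant→Sub2→Bus3→City: bottleneck 1, flow now 8.
Augment Plant→Sub2→Bus1→City: bottleneck 2, flow now 10.
Augment Plant→Sub2→Sub1→City: bottleneck 5, flow now 15.
No augmenting path remains; maximum flow = 15.
In the residual graph, reachable from Plant: {Plant, Sub3, Sub2, Bus3, Bus1}.
Min-cut edges: Sub2→Sub1 (5), Bus3→City (8), Bus1→City (2); capacity 5 + 8 + 2 = 15.
This cut is saturated, so no flow can exceed 15.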